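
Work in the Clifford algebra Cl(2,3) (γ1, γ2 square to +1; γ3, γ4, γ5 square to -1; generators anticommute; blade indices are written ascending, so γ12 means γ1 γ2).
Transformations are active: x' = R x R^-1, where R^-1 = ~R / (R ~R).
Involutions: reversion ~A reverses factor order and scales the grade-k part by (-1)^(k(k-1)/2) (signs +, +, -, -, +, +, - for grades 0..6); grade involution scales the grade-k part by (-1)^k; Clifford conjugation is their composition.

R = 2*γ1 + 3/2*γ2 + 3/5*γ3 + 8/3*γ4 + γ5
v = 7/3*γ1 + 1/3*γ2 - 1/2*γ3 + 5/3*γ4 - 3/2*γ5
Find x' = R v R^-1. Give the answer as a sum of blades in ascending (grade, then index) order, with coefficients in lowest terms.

~R = 2*γ1 + 3/2*γ2 + 3/5*γ3 + 8/3*γ4 + γ5, and R ~R = -1999/900, so R^-1 = ~R / (-1999/900).
R v = 227/90 - 17/6*γ12 - 12/5*γ13 - 26/9*γ14 - 16/3*γ15 - 19/20*γ23 + 29/18*γ24 - 31/12*γ25 + 7/3*γ34 - 2/5*γ35 - 17/3*γ45
Answer: -41233/5997*γ1 - 22429/5997*γ2 - 3449/3998*γ3 - 46315/5997*γ4 - 3083/3998*γ5


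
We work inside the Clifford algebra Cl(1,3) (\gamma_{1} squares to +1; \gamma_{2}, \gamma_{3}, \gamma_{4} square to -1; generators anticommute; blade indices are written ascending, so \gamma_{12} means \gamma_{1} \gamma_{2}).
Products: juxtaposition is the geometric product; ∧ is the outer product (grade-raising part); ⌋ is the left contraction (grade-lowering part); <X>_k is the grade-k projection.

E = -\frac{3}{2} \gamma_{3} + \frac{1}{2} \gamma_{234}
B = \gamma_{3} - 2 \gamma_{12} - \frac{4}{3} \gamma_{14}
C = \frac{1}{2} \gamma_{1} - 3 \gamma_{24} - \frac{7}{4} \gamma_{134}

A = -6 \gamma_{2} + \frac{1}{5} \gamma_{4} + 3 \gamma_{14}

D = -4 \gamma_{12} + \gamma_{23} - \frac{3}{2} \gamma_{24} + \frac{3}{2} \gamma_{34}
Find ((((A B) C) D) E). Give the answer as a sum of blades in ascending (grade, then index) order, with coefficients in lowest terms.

step 1: -4 + \frac{176}{15} \gamma_{1} - 6 \gamma_{23} - 6 \gamma_{24} - \frac{1}{5} \gamma_{34} - \frac{42}{5} \gamma_{124} - 3 \gamma_{134}
step 2: -\frac{1043}{60} - \frac{551}{20} \gamma_{1} + \frac{141}{10} \gamma_{23} + \frac{39}{5} \gamma_{24} - \frac{121}{30} \gamma_{34} - \frac{3}{2} \gamma_{123} - \frac{487}{10} \gamma_{124} + \frac{69}{10} \gamma_{134}
step 3: \frac{73}{20} - \frac{819}{10} \gamma_{1} + \frac{551}{5} \gamma_{2} + 6 \gamma_{3} + \frac{974}{5} \gamma_{4} + \frac{1043}{15} \gamma_{12} - \frac{282}{5} \gamma_{13} - \frac{156}{5} \gamma_{14} - \frac{176}{15} \gamma_{23} + \frac{107}{120} \gamma_{24} - \frac{2201}{40} \gamma_{34} - \frac{361}{4} \gamma_{123} + \frac{2019}{40} \gamma_{124} + \frac{77}{8} \gamma_{134} - \frac{138}{5} \gamma_{234} + \frac{242}{15} \gamma_{1234}
step 4: -\frac{24}{5} - \frac{1148}{15} \gamma_{1} + \frac{793}{80} \gamma_{2} - \frac{1207}{240} \gamma_{3} + \frac{21217}{240} \gamma_{4} - \frac{2243}{16} \gamma_{12} + \frac{11847}{80} \gamma_{13} + \frac{491}{16} \gamma_{14} - \frac{2627}{10} \gamma_{23} + \frac{222}{5} \gamma_{24} + \frac{2371}{10} \gamma_{34} - \frac{887}{10} \gamma_{123} - \frac{262}{5} \gamma_{124} - \frac{2447}{30} \gamma_{134} + \frac{253}{80} \gamma_{234} + \frac{2781}{80} \gamma_{1234}
Answer: -\frac{24}{5} - \frac{1148}{15} \gamma_{1} + \frac{793}{80} \gamma_{2} - \frac{1207}{240} \gamma_{3} + \frac{21217}{240} \gamma_{4} - \frac{2243}{16} \gamma_{12} + \frac{11847}{80} \gamma_{13} + \frac{491}{16} \gamma_{14} - \frac{2627}{10} \gamma_{23} + \frac{222}{5} \gamma_{24} + \frac{2371}{10} \gamma_{34} - \frac{887}{10} \gamma_{123} - \frac{262}{5} \gamma_{124} - \frac{2447}{30} \gamma_{134} + \frac{253}{80} \gamma_{234} + \frac{2781}{80} \gamma_{1234}


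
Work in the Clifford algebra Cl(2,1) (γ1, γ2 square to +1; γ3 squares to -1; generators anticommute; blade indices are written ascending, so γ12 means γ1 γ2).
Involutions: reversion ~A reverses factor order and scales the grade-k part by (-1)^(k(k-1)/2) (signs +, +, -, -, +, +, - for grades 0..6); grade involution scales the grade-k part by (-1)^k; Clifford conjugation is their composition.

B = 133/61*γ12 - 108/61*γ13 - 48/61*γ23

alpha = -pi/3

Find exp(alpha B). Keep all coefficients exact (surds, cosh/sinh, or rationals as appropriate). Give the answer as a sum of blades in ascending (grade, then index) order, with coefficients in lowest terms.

B^2 term by term: the squares give (133/61)^2*(γ12)^2 + (-108/61)^2*(γ13)^2 + (-48/61)^2*(γ23)^2 = 17689/3721*(-1) + 11664/3721*(+1) + 2304/3721*(+1) = -1 (each basis 2-blade squares to minus the product of its generators' squares); cross terms between blades sharing an index anticommute and cancel. So B^2 = -1.
B^2 = -1 — B^2 < 0, so the exponential closes trigonometrically: l = 1, alpha*l = -pi/3, so exp(alpha B) = cos(-pi/3) + (sin(-pi/3)/1)*B = 1/2 + (-sqrt(3)/2)*B.
Answer: 1/2 - 133*sqrt(3)/122*γ12 + 54*sqrt(3)/61*γ13 + 24*sqrt(3)/61*γ23


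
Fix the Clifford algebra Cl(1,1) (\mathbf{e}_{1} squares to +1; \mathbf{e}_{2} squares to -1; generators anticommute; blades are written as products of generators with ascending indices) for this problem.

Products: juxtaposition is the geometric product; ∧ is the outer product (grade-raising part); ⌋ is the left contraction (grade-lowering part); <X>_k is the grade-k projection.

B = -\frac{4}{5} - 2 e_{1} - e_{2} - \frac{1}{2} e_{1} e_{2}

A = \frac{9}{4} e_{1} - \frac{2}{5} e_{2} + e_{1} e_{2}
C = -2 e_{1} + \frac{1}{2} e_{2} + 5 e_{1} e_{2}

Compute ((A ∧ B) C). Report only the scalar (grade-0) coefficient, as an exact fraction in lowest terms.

step 1: -\frac{9}{5} e_{1} + \frac{8}{25} e_{2} - \frac{77}{20} e_{1} e_{2}
step 2: -\frac{1581}{100} + \frac{141}{40} e_{1} - \frac{167}{10} e_{2} - \frac{13}{50} e_{1} e_{2}
Answer: -\frac{1581}{100}


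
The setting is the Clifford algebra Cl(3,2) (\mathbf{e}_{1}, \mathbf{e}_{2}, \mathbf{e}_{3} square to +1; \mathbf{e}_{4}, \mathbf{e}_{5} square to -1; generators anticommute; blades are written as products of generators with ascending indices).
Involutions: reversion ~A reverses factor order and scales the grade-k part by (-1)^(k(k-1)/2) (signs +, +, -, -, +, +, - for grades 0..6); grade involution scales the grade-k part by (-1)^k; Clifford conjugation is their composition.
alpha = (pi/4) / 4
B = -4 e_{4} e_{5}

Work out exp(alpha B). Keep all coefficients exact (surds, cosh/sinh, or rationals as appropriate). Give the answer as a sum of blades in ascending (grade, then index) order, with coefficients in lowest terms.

B^2 = (-4)^2*(e_{4} e_{5})^2 = 16*(-1) = -16 (a basis 2-blade squares to minus the product of its generators' squares).
B^2 = -16 — B^2 < 0, so the exponential closes trigonometrically: l = 4, alpha*l = \frac{\pi}{4}, so exp(alpha B) = cos(\frac{\pi}{4}) + (sin(\frac{\pi}{4})/4)*B = \frac{\sqrt{2}}{2} + (\frac{\sqrt{2}}{8})*B.
Answer: \frac{\sqrt{2}}{2} - \frac{\sqrt{2}}{2} e_{4} e_{5}


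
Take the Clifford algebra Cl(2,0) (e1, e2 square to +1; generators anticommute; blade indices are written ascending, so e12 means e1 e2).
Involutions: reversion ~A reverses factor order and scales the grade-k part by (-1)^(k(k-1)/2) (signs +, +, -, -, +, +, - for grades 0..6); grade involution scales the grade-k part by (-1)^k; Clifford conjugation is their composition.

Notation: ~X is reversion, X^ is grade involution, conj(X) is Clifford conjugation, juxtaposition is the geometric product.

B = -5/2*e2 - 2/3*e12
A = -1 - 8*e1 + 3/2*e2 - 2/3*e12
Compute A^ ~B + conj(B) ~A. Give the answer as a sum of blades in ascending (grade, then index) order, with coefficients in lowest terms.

first term: 151/36 + 8/3*e1 + 47/6*e2 - 62/3*e12
second term: 119/36 - 2/3*e1 + 17/6*e2 + 58/3*e12
Answer: 15/2 + 2*e1 + 32/3*e2 - 4/3*e12


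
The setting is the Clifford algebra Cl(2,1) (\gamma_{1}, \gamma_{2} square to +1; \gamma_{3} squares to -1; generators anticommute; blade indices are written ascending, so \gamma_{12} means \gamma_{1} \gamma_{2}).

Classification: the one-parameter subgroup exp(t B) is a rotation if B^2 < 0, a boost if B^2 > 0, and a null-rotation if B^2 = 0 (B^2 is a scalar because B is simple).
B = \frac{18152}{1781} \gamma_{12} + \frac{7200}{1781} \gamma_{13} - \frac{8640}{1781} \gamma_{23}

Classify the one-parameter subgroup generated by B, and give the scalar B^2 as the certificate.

B^2 term by term: the squares give (\frac{18152}{1781})^2*(\gamma_{12})^2 + (\frac{7200}{1781})^2*(\gamma_{13})^2 + (-\frac{8640}{1781})^2*(\gamma_{23})^2 = \frac{329495104}{3171961}*(-1) + \frac{51840000}{3171961}*(+1) + \frac{74649600}{3171961}*(+1) = -64 (each basis 2-blade squares to minus the product of its generators' squares); cross terms between blades sharing an index anticommute and cancel. So B^2 = -64.
Answer: rotation, certificate B^2 = -64. B^2 = -64 is basis-independent, so its sign is the whole story.


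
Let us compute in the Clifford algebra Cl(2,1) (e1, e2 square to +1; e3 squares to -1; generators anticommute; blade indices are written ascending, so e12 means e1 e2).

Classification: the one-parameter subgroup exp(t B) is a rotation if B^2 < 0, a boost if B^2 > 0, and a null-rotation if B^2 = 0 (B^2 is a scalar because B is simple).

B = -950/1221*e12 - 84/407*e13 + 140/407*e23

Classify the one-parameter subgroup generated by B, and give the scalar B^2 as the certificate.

B^2 term by term: the squares give (-950/1221)^2*(e12)^2 + (-84/407)^2*(e13)^2 + (140/407)^2*(e23)^2 = 902500/1490841*(-1) + 7056/165649*(+1) + 19600/165649*(+1) = -4/9 (each basis 2-blade squares to minus the product of its generators' squares); cross terms between blades sharing an index anticommute and cancel. So B^2 = -4/9.
Answer: rotation, certificate B^2 = -4/9. B^2 = -4/9 is basis-independent, so its sign is the whole story.


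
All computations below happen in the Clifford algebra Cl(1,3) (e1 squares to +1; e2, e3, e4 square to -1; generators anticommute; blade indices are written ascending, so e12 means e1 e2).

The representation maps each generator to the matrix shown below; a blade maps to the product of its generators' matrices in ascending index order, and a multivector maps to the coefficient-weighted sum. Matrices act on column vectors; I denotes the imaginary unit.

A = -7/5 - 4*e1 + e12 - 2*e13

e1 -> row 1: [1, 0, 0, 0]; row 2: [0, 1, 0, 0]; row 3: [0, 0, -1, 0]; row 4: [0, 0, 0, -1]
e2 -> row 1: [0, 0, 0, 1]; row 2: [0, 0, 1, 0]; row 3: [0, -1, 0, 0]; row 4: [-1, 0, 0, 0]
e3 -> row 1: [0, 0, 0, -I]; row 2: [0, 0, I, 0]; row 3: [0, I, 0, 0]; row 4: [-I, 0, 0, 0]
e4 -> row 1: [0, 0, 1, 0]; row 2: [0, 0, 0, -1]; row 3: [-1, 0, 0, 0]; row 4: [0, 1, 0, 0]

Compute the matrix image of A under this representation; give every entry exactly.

Bivector images (products of the table entries): rho(e12) = rho(e1)rho(e2) = row 1: [0, 0, 0, 1]; row 2: [0, 0, 1, 0]; row 3: [0, 1, 0, 0]; row 4: [1, 0, 0, 0]; rho(e13) = rho(e1)rho(e3) = row 1: [0, 0, 0, -I]; row 2: [0, 0, I, 0]; row 3: [0, -I, 0, 0]; row 4: [I, 0, 0, 0].
M = (-7/5)*1 + (-4)*rho(e1) + (1)*rho(e12) + (-2)*rho(e13), summed entrywise (1 is the identity matrix):
Answer: row 1: [-27/5, 0, 0, 1 + 2*I]; row 2: [0, -27/5, 1 - 2*I, 0]; row 3: [0, 1 + 2*I, 13/5, 0]; row 4: [1 - 2*I, 0, 0, 13/5]


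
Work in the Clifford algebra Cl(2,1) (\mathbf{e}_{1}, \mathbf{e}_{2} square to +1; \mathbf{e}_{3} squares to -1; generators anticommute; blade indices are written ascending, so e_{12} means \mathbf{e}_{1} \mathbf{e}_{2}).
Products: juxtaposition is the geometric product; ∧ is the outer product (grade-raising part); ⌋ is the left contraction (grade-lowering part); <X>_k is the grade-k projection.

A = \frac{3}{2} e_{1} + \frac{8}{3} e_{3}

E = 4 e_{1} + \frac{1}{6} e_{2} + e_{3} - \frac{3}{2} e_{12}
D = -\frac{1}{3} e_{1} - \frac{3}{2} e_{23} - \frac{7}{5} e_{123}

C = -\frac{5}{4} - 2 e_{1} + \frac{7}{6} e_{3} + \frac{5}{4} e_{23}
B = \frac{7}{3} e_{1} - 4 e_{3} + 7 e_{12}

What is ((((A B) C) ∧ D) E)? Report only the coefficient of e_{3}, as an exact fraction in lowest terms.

step 1: \frac{85}{6} + \frac{21}{2} e_{2} - \frac{110}{9} e_{13} + \frac{56}{3} e_{123}
step 2: -\frac{425}{24} + \frac{250}{27} e_{1} - \frac{105}{8} e_{2} + \frac{125}{24} e_{3} - \frac{289}{18} e_{12} + \frac{275}{18} e_{13} - \frac{59}{8} e_{23} - \frac{70}{3} e_{123}
step 3: \frac{425}{72} e_{1} - \frac{35}{8} e_{12} + \frac{125}{72} e_{13} + \frac{425}{16} e_{23} + \frac{481}{36} e_{123}
step 4: \frac{2455}{144} - \frac{355}{144} e_{1} - \frac{215}{12} e_{2} + \frac{2497}{288} e_{3} - \frac{5347}{432} e_{12} + \frac{37601}{864} e_{13} + \frac{7321}{144} e_{23} + \frac{43885}{432} e_{123}
Answer: \frac{2497}{288}


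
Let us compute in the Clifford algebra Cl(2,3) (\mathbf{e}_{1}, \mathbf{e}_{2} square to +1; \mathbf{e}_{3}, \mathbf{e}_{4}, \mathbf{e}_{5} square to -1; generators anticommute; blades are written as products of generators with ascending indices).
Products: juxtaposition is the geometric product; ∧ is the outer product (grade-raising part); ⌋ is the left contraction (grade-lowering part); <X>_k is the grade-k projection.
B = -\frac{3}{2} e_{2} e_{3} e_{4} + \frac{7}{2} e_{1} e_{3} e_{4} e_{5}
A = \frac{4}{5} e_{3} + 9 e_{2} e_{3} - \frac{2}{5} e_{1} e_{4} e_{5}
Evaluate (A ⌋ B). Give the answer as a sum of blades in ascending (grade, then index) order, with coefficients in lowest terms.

step 1: \frac{7}{5} e_{3} - \frac{27}{2} e_{4} - \frac{6}{5} e_{2} e_{4} + \frac{14}{5} e_{1} e_{4} e_{5}
Answer: \frac{7}{5} e_{3} - \frac{27}{2} e_{4} - \frac{6}{5} e_{2} e_{4} + \frac{14}{5} e_{1} e_{4} e_{5}


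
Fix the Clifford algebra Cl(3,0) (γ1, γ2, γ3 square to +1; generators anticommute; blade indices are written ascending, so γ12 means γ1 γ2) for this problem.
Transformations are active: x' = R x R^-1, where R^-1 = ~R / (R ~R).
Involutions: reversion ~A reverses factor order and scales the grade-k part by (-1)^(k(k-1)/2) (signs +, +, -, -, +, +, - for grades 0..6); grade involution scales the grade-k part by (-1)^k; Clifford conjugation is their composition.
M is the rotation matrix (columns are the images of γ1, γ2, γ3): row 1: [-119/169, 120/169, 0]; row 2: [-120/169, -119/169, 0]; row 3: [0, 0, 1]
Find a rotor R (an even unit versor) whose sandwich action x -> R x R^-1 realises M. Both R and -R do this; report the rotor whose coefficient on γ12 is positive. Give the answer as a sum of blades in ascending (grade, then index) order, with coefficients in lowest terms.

Method: write R = a + b12*γ12 + b13*γ13 + b23*γ23 with a^2 + b12^2 + b13^2 + b23^2 = 1 (so R^-1 = ~R). Expanding the columns R e_j ~R gives tr M = 4a^2 - 1 and, from the antisymmetric part, M21 - M12 = -4a*b12, M13 - M31 = 4a*b13, M32 - M23 = -4a*b23.
Here tr M = -69/169, so a^2 = (1 + tr M)/4 = 25/169 and a = ±5/13. Taking a = 5/13: M21 - M12 = -240/169, M13 - M31 = 0, M32 - M23 = 0, giving b12 = 12/13, b13 = 0, b23 = 0, i.e. R = 5/13 + 12/13*γ12.
Its γ12 coefficient is already positive.
Answer: 5/13 + 12/13*γ12. Recall the cover is two-to-one: with M of trace -69/169, both preimages act alike, and the stated γ12 sign chooses the sheet.


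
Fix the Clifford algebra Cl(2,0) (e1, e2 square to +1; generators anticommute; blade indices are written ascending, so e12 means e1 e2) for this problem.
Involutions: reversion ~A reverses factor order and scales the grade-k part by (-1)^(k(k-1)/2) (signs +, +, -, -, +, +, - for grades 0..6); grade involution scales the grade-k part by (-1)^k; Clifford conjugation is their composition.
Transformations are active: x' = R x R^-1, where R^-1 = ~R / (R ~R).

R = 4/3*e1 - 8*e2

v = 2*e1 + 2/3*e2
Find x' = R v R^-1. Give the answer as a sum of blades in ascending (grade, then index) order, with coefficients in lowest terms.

~R = 4/3*e1 - 8*e2, and R ~R = 592/9, so R^-1 = ~R / (592/9).
R v = -8/3 + 152/9*e12
Answer: -78/37*e1 - 2/111*e2


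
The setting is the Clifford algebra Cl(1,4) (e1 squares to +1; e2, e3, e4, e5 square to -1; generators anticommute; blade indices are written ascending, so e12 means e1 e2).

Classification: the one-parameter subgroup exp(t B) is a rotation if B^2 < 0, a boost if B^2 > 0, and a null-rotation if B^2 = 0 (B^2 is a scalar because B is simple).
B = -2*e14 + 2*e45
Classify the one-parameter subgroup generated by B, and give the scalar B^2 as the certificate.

B^2 term by term: the squares give (-2)^2*(e14)^2 + (2)^2*(e45)^2 = 4*(+1) + 4*(-1) = 0 (each basis 2-blade squares to minus the product of its generators' squares); cross terms between blades sharing an index anticommute and cancel. So B^2 = 0.
Answer: null-rotation, certificate B^2 = 0. B^2 = 0 is basis-independent, so its sign is the whole story.


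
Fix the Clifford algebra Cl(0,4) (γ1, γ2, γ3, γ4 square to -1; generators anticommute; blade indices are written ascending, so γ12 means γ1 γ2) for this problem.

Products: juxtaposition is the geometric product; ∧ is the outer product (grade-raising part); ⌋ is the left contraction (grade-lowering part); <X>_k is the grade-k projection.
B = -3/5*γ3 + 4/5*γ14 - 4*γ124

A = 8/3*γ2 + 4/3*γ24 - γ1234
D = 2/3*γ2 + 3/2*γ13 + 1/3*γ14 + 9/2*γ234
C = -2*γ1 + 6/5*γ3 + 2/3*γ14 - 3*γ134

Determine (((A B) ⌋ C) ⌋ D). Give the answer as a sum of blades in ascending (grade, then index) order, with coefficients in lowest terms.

step 1: 16/3*γ1 + 4*γ3 - 16/15*γ12 - 32/3*γ14 - 4/5*γ23 - 23/15*γ124 + 4/5*γ234
step 2: 584/45 + 32*γ3 - 32/9*γ4 - 12*γ14 + 16*γ34
step 3: 4 + 1264/27*γ1 - 8552/135*γ2 + 292/15*γ13 + 584/135*γ14 + 16*γ23 + 144*γ24 + 292/5*γ234
Answer: 4 + 1264/27*γ1 - 8552/135*γ2 + 292/15*γ13 + 584/135*γ14 + 16*γ23 + 144*γ24 + 292/5*γ234


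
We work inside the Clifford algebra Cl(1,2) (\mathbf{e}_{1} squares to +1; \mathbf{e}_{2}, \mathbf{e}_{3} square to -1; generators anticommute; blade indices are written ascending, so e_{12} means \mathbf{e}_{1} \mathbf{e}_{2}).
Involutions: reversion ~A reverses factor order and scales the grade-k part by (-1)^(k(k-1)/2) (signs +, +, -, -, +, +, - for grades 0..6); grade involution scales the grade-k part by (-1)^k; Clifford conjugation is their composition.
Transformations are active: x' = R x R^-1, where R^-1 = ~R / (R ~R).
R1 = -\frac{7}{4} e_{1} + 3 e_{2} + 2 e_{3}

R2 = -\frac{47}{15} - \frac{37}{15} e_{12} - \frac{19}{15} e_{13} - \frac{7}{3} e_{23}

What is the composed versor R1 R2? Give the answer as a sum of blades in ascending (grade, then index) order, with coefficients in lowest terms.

Distribute over the terms of R1 (each basis-blade product reordered to ascending indices, repeated generators contracted through their squares):
(-\frac{7}{4} e_{1}) R2 = \frac{329}{60} e_{1} + \frac{259}{60} e_{2} + \frac{133}{60} e_{3} + \frac{49}{12} e_{123}
(3 e_{2}) R2 = -\frac{37}{5} e_{1} - \frac{47}{5} e_{2} + 7 e_{3} + \frac{19}{5} e_{123}
(2 e_{3}) R2 = -\frac{38}{15} e_{1} - \frac{14}{3} e_{2} - \frac{94}{15} e_{3} - \frac{74}{15} e_{123}
Summing the partial products and collecting blades:
Answer: -\frac{89}{20} e_{1} - \frac{39}{4} e_{2} + \frac{59}{20} e_{3} + \frac{59}{20} e_{123}


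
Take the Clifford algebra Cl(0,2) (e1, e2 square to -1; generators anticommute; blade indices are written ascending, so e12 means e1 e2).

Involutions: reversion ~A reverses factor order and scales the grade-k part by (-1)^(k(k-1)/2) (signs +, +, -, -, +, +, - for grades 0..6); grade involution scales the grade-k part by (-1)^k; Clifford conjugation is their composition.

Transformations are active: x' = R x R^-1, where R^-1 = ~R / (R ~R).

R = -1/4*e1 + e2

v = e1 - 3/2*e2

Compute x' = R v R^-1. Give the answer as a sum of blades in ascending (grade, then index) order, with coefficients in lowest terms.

~R = -1/4*e1 + e2, and R ~R = -17/16, so R^-1 = ~R / (-17/16).
R v = 7/4 - 5/8*e12
Answer: -3/17*e1 - 61/34*e2


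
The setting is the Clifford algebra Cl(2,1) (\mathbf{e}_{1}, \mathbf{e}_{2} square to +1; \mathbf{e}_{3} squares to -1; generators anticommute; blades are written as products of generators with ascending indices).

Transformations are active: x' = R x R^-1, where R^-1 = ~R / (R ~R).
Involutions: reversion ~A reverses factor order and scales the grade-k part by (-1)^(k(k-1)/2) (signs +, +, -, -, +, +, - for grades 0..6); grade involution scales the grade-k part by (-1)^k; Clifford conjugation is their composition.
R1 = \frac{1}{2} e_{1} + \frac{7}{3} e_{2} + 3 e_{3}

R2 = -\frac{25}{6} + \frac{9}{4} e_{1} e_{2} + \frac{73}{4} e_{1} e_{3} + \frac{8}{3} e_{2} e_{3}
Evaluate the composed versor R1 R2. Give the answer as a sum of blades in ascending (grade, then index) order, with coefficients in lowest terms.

Distribute over the terms of R1 (each basis-blade product reordered to ascending indices, repeated generators contracted through their squares):
(\frac{1}{2} e_{1}) R2 = -\frac{25}{12} e_{1} + \frac{9}{8} e_{2} + \frac{73}{8} e_{3} + \frac{4}{3} e_{1} e_{2} e_{3}
(\frac{7}{3} e_{2}) R2 = -\frac{21}{4} e_{1} - \frac{175}{18} e_{2} + \frac{56}{9} e_{3} - \frac{511}{12} e_{1} e_{2} e_{3}
(3 e_{3}) R2 = \frac{219}{4} e_{1} + 8 e_{2} - \frac{25}{2} e_{3} + \frac{27}{4} e_{1} e_{2} e_{3}
Summing the partial products and collecting blades:
Answer: \frac{569}{12} e_{1} - \frac{43}{72} e_{2} + \frac{205}{72} e_{3} - \frac{69}{2} e_{1} e_{2} e_{3}


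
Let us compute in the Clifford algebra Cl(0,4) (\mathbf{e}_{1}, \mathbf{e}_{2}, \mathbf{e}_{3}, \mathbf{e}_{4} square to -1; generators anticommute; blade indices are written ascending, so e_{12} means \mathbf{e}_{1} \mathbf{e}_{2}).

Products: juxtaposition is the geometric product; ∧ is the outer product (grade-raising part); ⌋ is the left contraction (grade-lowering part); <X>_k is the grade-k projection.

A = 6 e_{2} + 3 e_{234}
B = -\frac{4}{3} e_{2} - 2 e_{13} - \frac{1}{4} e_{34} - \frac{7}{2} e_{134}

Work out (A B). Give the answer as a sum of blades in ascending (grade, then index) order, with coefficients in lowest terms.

step 1: 8 + \frac{3}{4} e_{2} - \frac{21}{2} e_{12} + 4 e_{34} + 12 e_{123} + 6 e_{124} - \frac{3}{2} e_{234} + 21 e_{1234}
Answer: 8 + \frac{3}{4} e_{2} - \frac{21}{2} e_{12} + 4 e_{34} + 12 e_{123} + 6 e_{124} - \frac{3}{2} e_{234} + 21 e_{1234}


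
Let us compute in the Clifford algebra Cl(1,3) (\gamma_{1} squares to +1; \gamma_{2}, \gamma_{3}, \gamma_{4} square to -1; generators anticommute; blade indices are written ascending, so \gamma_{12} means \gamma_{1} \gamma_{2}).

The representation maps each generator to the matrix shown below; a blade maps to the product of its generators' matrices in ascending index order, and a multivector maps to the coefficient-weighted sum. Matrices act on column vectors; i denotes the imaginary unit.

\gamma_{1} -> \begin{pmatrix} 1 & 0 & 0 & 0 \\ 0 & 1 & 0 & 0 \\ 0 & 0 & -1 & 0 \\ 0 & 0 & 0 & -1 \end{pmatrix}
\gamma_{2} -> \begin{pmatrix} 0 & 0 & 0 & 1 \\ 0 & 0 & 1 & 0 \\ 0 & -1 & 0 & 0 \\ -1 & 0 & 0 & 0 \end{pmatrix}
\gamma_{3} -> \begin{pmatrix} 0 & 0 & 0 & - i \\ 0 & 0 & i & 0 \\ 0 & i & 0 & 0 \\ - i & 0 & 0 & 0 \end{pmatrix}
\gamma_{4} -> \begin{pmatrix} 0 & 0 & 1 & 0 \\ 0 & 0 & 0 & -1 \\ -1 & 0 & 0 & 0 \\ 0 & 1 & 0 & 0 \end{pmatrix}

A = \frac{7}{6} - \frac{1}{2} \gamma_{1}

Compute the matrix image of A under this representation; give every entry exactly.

M = (\frac{7}{6})*1 + (-\frac{1}{2})*rho(\gamma_{1}), summed entrywise (1 is the identity matrix):
Answer: \begin{pmatrix} \frac{2}{3} & 0 & 0 & 0 \\ 0 & \frac{2}{3} & 0 & 0 \\ 0 & 0 & \frac{5}{3} & 0 \\ 0 & 0 & 0 & \frac{5}{3} \end{pmatrix}


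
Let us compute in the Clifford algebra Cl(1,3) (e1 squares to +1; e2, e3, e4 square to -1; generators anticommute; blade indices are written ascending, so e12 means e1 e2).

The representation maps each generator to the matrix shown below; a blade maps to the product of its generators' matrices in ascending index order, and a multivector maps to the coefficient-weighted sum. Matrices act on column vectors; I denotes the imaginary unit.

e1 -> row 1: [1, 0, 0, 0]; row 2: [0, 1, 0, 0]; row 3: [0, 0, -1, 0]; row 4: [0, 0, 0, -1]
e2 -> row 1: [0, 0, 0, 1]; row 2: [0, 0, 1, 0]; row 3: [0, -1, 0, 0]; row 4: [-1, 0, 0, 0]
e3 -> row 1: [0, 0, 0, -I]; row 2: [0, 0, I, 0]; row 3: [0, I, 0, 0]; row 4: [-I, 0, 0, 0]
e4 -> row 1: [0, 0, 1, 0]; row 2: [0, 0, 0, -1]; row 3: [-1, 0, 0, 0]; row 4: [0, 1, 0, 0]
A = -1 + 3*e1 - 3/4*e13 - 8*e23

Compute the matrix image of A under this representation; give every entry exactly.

Bivector images (products of the table entries): rho(e13) = rho(e1)rho(e3) = row 1: [0, 0, 0, -I]; row 2: [0, 0, I, 0]; row 3: [0, -I, 0, 0]; row 4: [I, 0, 0, 0]; rho(e23) = rho(e2)rho(e3) = row 1: [-I, 0, 0, 0]; row 2: [0, I, 0, 0]; row 3: [0, 0, -I, 0]; row 4: [0, 0, 0, I].
M = (-1)*1 + (3)*rho(e1) + (-3/4)*rho(e13) + (-8)*rho(e23), summed entrywise (1 is the identity matrix):
Answer: row 1: [2 + 8*I, 0, 0, 3*I/4]; row 2: [0, 2 - 8*I, -3*I/4, 0]; row 3: [0, 3*I/4, -4 + 8*I, 0]; row 4: [-3*I/4, 0, 0, -4 - 8*I]


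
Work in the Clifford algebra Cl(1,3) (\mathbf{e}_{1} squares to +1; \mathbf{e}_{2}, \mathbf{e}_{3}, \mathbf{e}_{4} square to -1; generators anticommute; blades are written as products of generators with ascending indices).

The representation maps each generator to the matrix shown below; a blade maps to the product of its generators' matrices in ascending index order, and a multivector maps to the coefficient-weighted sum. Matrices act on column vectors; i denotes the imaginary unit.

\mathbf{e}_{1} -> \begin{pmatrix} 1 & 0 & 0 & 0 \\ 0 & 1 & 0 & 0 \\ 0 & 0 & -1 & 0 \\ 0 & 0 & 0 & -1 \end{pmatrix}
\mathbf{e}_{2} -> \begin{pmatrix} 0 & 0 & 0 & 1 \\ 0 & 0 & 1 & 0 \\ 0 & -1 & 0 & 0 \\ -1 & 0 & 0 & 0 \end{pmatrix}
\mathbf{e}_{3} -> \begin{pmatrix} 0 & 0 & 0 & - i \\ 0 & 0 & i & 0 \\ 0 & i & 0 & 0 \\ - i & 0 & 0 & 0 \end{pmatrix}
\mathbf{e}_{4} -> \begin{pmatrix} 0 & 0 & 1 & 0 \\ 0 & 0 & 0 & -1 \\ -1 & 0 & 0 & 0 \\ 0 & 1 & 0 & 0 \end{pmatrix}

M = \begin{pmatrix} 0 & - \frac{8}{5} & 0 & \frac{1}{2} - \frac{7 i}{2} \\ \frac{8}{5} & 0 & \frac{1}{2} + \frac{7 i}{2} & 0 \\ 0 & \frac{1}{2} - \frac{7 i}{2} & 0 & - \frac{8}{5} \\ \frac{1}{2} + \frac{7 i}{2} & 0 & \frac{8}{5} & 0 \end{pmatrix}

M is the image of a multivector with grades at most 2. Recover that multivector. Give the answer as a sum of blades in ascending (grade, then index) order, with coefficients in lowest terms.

Method: the blade images are trace-orthogonal — tr(rho(e_A) rho(e_B)^-1) = 4 if A = B and 0 otherwise — and rho(e_A)^-1 = (e_A)^2 * rho(e_A) with (e_A)^2 = +1 or -1, so the coefficient of e_A in the preimage is (e_A)^2 * tr(M rho(e_A))/4.
Nonzero projections over blades of grade <= 2: e_{1} e_{2}: (e_{1} e_{2})^2 = +1, tr(M rho(e_{1} e_{2})) = 2, coefficient \frac{1}{2}; e_{1} e_{3}: (e_{1} e_{3})^2 = +1, tr(M rho(e_{1} e_{3})) = 14, coefficient \frac{7}{2}; e_{2} e_{4}: (e_{2} e_{4})^2 = -1, tr(M rho(e_{2} e_{4})) = \frac{32}{5}, coefficient -\frac{8}{5}. Every other blade of grade <= 2 projects to 0.
Answer: \frac{1}{2} e_{1} e_{2} + \frac{7}{2} e_{1} e_{3} - \frac{8}{5} e_{2} e_{4}


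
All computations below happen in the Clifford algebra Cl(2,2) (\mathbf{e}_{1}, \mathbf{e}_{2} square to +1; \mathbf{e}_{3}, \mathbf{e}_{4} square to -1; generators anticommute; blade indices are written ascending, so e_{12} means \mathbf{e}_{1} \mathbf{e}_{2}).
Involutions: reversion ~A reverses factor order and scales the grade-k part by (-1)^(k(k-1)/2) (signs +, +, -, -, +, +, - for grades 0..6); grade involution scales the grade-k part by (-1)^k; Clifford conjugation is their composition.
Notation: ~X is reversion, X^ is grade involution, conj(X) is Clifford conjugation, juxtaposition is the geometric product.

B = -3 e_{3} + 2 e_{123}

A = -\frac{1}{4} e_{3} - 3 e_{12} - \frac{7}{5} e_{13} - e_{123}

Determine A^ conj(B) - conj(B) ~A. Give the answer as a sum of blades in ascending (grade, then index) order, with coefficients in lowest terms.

first term: \frac{5}{4} + \frac{21}{5} e_{1} + \frac{14}{5} e_{2} + 6 e_{3} - \frac{7}{2} e_{12} - 9 e_{123}
second term: \frac{11}{4} + \frac{21}{5} e_{1} - \frac{14}{5} e_{2} - 6 e_{3} - \frac{5}{2} e_{12} + 9 e_{123}
Answer: -\frac{3}{2} + \frac{28}{5} e_{2} + 12 e_{3} - e_{12} - 18 e_{123}


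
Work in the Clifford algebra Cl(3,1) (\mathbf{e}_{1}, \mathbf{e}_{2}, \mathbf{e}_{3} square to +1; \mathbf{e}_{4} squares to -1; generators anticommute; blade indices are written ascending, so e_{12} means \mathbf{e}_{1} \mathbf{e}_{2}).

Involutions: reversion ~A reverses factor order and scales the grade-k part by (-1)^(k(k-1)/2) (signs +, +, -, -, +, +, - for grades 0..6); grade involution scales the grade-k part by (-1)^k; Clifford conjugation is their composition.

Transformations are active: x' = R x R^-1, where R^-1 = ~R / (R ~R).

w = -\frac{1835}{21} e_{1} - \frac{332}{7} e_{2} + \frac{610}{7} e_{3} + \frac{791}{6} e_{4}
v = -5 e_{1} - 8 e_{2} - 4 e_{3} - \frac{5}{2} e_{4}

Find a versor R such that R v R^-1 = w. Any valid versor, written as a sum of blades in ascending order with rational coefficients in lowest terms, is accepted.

Sketch: the shared square \frac{395}{4} makes R = v + w = -\frac{1940}{21} e_{1} - \frac{388}{7} e_{2} + \frac{582}{7} e_{3} + \frac{388}{3} e_{4} the natural versor; its sandwich fixes that direction, negates (v - w)/2, and sends v to w.
Answer: -\frac{1940}{21} e_{1} - \frac{388}{7} e_{2} + \frac{582}{7} e_{3} + \frac{388}{3} e_{4}


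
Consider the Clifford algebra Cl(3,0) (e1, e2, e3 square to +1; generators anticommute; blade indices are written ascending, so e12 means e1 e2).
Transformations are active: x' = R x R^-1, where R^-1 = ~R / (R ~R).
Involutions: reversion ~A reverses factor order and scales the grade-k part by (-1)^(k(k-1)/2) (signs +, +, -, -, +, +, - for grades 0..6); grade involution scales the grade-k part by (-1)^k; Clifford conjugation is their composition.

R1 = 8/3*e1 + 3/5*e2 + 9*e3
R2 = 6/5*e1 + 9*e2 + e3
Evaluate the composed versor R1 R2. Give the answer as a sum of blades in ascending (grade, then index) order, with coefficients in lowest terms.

Distribute over the terms of R1 (each basis-blade product reordered to ascending indices, repeated generators contracted through their squares):
(8/3*e1) R2 = 16/5 + 24*e12 + 8/3*e13
(3/5*e2) R2 = 27/5 - 18/25*e12 + 3/5*e23
(9*e3) R2 = 9 - 54/5*e13 - 81*e23
Summing the partial products and collecting blades:
Answer: 88/5 + 582/25*e12 - 122/15*e13 - 402/5*e23


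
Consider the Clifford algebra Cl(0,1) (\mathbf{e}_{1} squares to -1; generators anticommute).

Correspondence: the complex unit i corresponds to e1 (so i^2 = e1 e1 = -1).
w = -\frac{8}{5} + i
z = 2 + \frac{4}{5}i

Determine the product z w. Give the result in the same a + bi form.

In blades: z = 2 + \frac{4}{5} e_{1}, w = -\frac{8}{5} + e_{1}.
Distribute z over w term by term (generator squares from the signature, products reordered to ascending indices): (2)*w = -\frac{16}{5} + 2 e_{1}; (\frac{4}{5} e_{1})*w = -\frac{4}{5} - \frac{32}{25} e_{1}.
Sum: -4 + \frac{18}{25} e_{1}; translating back through the correspondence:
Answer: -4 + \frac{18}{25}i


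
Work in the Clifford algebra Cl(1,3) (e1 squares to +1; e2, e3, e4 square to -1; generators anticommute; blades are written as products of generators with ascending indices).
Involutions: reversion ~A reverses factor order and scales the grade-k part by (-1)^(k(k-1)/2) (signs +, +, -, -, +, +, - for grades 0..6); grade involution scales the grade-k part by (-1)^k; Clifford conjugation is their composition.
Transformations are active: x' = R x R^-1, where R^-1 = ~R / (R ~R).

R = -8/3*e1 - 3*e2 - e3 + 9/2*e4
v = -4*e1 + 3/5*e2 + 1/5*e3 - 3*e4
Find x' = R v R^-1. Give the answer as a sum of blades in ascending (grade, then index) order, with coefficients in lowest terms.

~R = -8/3*e1 - 3*e2 - e3 + 9/2*e4, and R ~R = -833/36, so R^-1 = ~R / (-833/36).
R v = 157/6 - 68/5*e1 e2 - 68/15*e1 e3 + 26*e1 e4 + 63/10*e2 e4 + 21/10*e3 e4
Answer: 8356/833*e1 + 25761/4165*e2 + 8587/4165*e3 - 5979/833*e4


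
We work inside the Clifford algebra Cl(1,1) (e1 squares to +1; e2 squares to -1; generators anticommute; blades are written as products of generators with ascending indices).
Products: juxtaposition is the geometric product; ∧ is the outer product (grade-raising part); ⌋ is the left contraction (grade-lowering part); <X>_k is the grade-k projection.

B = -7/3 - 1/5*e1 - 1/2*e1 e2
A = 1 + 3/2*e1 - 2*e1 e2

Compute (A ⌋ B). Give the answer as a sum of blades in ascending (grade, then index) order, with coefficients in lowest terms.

step 1: -49/30 - 1/5*e1 - 3/4*e2 - 1/2*e1 e2
Answer: -49/30 - 1/5*e1 - 3/4*e2 - 1/2*e1 e2


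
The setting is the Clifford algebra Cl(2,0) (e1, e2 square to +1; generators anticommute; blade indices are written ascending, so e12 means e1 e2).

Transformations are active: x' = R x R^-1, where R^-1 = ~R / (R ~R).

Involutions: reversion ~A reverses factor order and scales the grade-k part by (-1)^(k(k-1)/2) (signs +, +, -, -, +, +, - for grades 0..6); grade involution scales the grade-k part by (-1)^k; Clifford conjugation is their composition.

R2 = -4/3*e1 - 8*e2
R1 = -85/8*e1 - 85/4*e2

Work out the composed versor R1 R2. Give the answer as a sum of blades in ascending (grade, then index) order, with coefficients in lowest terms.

Distribute over the terms of R1 (each basis-blade product reordered to ascending indices, repeated generators contracted through their squares):
(-85/8*e1) R2 = 85/6 + 85*e12
(-85/4*e2) R2 = 170 - 85/3*e12
Summing the partial products and collecting blades:
Answer: 1105/6 + 170/3*e12


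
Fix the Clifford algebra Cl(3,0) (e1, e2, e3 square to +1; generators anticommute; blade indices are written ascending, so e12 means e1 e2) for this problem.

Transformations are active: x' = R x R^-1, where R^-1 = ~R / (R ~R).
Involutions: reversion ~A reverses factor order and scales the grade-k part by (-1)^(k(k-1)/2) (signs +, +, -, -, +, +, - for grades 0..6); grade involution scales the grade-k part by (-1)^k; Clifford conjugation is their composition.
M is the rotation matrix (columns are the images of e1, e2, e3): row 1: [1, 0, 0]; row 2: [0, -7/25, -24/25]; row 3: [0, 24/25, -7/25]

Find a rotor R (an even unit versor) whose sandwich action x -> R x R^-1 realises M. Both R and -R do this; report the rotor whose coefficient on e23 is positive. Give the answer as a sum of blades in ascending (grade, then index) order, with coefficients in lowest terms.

Method: write R = a + b12*e12 + b13*e13 + b23*e23 with a^2 + b12^2 + b13^2 + b23^2 = 1 (so R^-1 = ~R). Expanding the columns R e_j ~R gives tr M = 4a^2 - 1 and, from the antisymmetric part, M21 - M12 = -4a*b12, M13 - M31 = 4a*b13, M32 - M23 = -4a*b23.
Here tr M = 11/25, so a^2 = (1 + tr M)/4 = 9/25 and a = ±3/5. Taking a = 3/5: M21 - M12 = 0, M13 - M31 = 0, M32 - M23 = 48/25, giving b12 = 0, b13 = 0, b23 = -4/5, i.e. R = 3/5 - 4/5*e23.
Its e23 coefficient is negative, so report the other preimage -R.
Answer: -3/5 + 4/5*e23. Key observation: the double cover Spin(3) -> SO(3) sends R and -R to the same matrix (trace 11/25 here), so the stated sign of the e23 coefficient is what selects one sheet.


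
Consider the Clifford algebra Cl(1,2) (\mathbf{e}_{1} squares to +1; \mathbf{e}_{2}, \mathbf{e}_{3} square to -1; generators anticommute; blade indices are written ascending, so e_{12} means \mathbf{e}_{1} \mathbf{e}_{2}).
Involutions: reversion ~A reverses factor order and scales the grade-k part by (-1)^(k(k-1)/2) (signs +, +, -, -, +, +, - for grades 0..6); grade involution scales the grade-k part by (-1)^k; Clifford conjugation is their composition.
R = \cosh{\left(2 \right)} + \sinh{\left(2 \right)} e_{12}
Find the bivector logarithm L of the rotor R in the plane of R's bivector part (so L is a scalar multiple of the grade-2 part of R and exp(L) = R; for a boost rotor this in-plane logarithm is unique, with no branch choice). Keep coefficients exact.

The scalar part of R is \cosh{\left(2 \right)}, so cosh pins the rapidity up to sign — the sign comes from the bivector part; dividing that part by sinh of the rapidity yields the plane, and the in-plane L = rapidity * plane is unique because the two sign choices cancel.
Concretely: cosh(rapidity) = \cosh{\left(2 \right)} gives rapidity = ±2, and since rapidity/sinh(rapidity) is even the sign is immaterial: L = (rapidity/sinh(rapidity)) * <R>_2 = (\frac{2}{\sinh{\left(2 \right)}}) * <R>_2.
Answer: 2 e_{12}


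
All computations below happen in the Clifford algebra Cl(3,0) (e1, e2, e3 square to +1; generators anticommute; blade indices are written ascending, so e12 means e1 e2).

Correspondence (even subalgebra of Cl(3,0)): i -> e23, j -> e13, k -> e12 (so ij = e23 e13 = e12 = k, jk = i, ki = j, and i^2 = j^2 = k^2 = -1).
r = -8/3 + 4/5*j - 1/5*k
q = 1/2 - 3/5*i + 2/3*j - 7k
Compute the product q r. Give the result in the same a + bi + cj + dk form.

In blades: q = 1/2 - 7*e12 + 2/3*e13 - 3/5*e23, r = -8/3 - 1/5*e12 + 4/5*e13.
Distribute q over r term by term (generator squares from the signature, products reordered to ascending indices): (1/2)*r = -4/3 - 1/10*e12 + 2/5*e13; (-7*e12)*r = -7/5 + 56/3*e12 + 28/5*e23; (2/3*e13)*r = -8/15 - 16/9*e13 - 2/15*e23; (-3/5*e23)*r = -12/25*e12 - 3/25*e13 + 8/5*e23.
Sum: -49/15 + 2713/150*e12 - 337/225*e13 + 106/15*e23; translating back through the correspondence:
Answer: -49/15 + 106/15*i - 337/225*j + 2713/150*k


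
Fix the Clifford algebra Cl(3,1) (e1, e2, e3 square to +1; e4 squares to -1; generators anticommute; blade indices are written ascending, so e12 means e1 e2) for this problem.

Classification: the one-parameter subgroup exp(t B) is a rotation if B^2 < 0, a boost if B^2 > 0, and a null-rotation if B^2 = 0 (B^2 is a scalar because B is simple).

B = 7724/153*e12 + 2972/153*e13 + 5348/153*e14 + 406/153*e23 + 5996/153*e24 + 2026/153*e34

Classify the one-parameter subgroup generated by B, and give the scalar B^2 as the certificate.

B^2 term by term: the squares give (7724/153)^2*(e12)^2 + (2972/153)^2*(e13)^2 + (5348/153)^2*(e14)^2 + (406/153)^2*(e23)^2 + (5996/153)^2*(e24)^2 + (2026/153)^2*(e34)^2 = 59660176/23409*(-1) + 8832784/23409*(-1) + 28601104/23409*(+1) + 164836/23409*(-1) + 35952016/23409*(+1) + 4104676/23409*(+1) = 0 (each basis 2-blade squares to minus the product of its generators' squares); cross terms between blades sharing an index anticommute and cancel; the commuting (index-disjoint) pairs give grade-4 terms 2*c*c'*(blade product), which cancel blade by blade — e1234: 31297648/23409 - 35640224/23409 + 4342576/23409 = 0 — confirming B is simple. So B^2 = 0.
Answer: null-rotation, certificate B^2 = 0. Check the certificate: B^2 = 0, and that sign is decisive whatever form B takes.


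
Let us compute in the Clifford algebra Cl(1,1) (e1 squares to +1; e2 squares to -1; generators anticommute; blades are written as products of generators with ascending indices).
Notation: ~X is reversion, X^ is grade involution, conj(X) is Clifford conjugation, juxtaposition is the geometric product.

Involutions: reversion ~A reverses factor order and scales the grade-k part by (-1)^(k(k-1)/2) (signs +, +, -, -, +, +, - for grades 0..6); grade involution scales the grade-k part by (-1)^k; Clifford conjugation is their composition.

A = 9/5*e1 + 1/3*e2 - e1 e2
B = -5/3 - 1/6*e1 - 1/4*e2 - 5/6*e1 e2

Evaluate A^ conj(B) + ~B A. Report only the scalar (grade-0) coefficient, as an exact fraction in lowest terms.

first term: -21/20 + 107/36*e1 - 7/9*e2 + 229/180*e1 e2
second term: -21/20 - 109/36*e1 - 17/9*e2 + 371/180*e1 e2
Answer: -21/10


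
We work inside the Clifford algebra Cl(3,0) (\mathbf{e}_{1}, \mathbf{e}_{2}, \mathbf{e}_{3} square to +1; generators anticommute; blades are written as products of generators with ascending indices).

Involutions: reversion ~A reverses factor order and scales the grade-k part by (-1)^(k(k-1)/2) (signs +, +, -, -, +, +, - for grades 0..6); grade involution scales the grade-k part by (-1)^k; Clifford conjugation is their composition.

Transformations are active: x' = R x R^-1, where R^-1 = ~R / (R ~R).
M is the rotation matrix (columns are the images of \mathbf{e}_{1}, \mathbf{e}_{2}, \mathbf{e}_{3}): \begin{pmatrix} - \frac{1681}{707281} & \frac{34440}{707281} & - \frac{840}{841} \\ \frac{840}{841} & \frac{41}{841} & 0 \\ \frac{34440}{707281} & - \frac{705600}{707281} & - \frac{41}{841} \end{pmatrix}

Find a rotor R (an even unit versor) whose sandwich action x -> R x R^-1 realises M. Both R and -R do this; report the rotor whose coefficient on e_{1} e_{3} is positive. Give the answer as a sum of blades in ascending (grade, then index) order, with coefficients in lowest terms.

Method: write R = a + b12*e_{1} e_{2} + b13*e_{1} e_{3} + b23*e_{2} e_{3} with a^2 + b12^2 + b13^2 + b23^2 = 1 (so R^-1 = ~R). Expanding the columns R e_j ~R gives tr M = 4a^2 - 1 and, from the antisymmetric part, M21 - M12 = -4a*b12, M13 - M31 = 4a*b13, M32 - M23 = -4a*b23.
Here tr M = -\frac{1681}{707281}, so a^2 = (1 + tr M)/4 = \frac{176400}{707281} and a = ±\frac{420}{841}. Taking a = \frac{420}{841}: M21 - M12 = \frac{672000}{707281}, M13 - M31 = -\frac{740880}{707281}, M32 - M23 = -\frac{705600}{707281}, giving b12 = -\frac{400}{841}, b13 = -\frac{441}{841}, b23 = \frac{420}{841}, i.e. R = \frac{420}{841} - \frac{400}{841} e_{1} e_{2} - \frac{441}{841} e_{1} e_{3} + \frac{420}{841} e_{2} e_{3}.
Its e_{1} e_{3} coefficient is negative, so report the other preimage -R.
Answer: -\frac{420}{841} + \frac{400}{841} e_{1} e_{2} + \frac{441}{841} e_{1} e_{3} - \frac{420}{841} e_{2} e_{3}. Uniqueness: Spin(3) -> SO(3) maps R and -R to the same rotation of trace -\frac{1681}{707281}; fixing the sign of the e_{1} e_{3} coefficient removes the ambiguity.
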